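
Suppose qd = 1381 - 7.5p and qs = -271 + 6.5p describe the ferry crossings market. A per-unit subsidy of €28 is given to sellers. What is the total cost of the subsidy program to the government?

Government cost = €16618

Pre-subsidy: 1381 - 7.5p = -271 + 6.5p gives p* = 118, q* = 496.
With the subsidy, sellers receive ps = pb + 28 for each unit, where pb is the price buyers pay.
Supply in terms of pb becomes qs = -271 + 6.5(pb + 28) = -89 + 6.5pb. Setting this equal to demand: 1381 - 7.5pb = -89 + 6.5pb, so pb = 105.
Sellers receive ps = 105 + 28 = 133; q' = 1381 − 7.5·105 = 593.5.
Government outlay = subsidy × quantity = 28 × 593.5 = 16618.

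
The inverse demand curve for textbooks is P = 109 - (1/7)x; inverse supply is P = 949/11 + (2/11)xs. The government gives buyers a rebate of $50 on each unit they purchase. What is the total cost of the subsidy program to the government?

Pre-subsidy: 109 - (1/7)x = 949/11 + (2/11)x gives x* = 70 and P* = 99.
With the rebate, buyers effectively pay Pb = Ps − 50, where Ps is the price sellers receive.
On the curves, Pb = 109 - (1/7)x and Ps = 949/11 + (2/11)x; the wedge Ps − Pb = 50 gives 949/11 + (2/11)x − (109 - (1/7)x) = 50, so x' = 224.
Then Pb = 109 − (1/7)·224 = 77 and Ps = 949/11 + (2/11)·224 = 127.
Government outlay = subsidy × quantity = 50 × 224 = 11200.

Government cost = $11200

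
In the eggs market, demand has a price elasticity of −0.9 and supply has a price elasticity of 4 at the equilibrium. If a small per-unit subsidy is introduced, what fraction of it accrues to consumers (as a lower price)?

Consumer share = 40/49

For a small subsidy around the equilibrium, the benefit split depends on the relative slopes, which at a point are proportional to the elasticities.
Buyer share = εs/(εs + |εd|) = 4/(4 + 0.9) = 40/49; seller share = |εd|/(εs + |εd|) = 9/49.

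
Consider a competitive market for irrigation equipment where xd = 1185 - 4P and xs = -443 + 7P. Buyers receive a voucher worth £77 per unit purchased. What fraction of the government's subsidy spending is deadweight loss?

DWL / government spending = 98/789

Pre-subsidy: 1185 - 4P = -443 + 7P gives P* = 148, x* = 593.
With the rebate, buyers effectively pay Pb = Ps − 77, where Ps is the price sellers receive.
Demand in terms of Ps becomes xd = 1185 − 4(Ps − 77) = 1493 - 4Ps. Setting this equal to supply: 1493 - 4Ps = -443 + 7Ps, so Ps = 176.
Buyers pay Pb = 176 − 77 = 99; x' = -443 + 7·176 = 789.
ΔCS = ½(593 + 789)(148 − 99) = 33859; ΔPS = ½(593 + 789)(176 − 148) = 19348.
Government spending = 77 × 789 = 60753.
DWL = ½ × 77 × (789 − 593) = 7546; fraction = 7546 / 60753 = 98/789.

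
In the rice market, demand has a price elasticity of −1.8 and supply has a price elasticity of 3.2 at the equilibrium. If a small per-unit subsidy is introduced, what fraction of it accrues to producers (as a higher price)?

Producer share = 0.36

For a small subsidy around the equilibrium, the benefit split depends on the relative slopes, which at a point are proportional to the elasticities.
Buyer share = εs/(εs + |εd|) = 3.2/(3.2 + 1.8) = 0.64; seller share = |εd|/(εs + |εd|) = 0.36.
So producers capture 0.36 of the subsidy.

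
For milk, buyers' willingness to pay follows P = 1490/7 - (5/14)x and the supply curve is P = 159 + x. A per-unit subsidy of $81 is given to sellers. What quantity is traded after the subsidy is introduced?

x' = 1888/19

Pre-subsidy: 1490/7 - (5/14)x = 159 + x gives x* = 754/19 and P* = 3775/19.
With the subsidy, sellers receive Ps = Pb + 81 for each unit, where Pb is the price buyers pay.
On the curves, Pb = 1490/7 - (5/14)x and Ps = 159 + x; the wedge Ps − Pb = 81 gives 159 + x − (1490/7 - (5/14)x) = 81, so x' = 1888/19.
Then Pb = 1490/7 − (5/14)·(1888/19) = 3370/19 and Ps = 159 + 1·(1888/19) = 4909/19.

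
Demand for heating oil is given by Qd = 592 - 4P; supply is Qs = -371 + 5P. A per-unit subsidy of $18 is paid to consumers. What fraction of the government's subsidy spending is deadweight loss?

Pre-subsidy: 592 - 4P = -371 + 5P gives P* = 107, Q* = 164.
With the rebate, buyers effectively pay Pb = Ps − 18, where Ps is the price sellers receive.
Demand in terms of Ps becomes Qd = 592 − 4(Ps − 18) = 664 - 4Ps. Setting this equal to supply: 664 - 4Ps = -371 + 5Ps, so Ps = 115.
Buyers pay Pb = 115 − 18 = 97; Q' = -371 + 5·115 = 204.
ΔCS = ½(164 + 204)(107 − 97) = 1840; ΔPS = ½(164 + 204)(115 − 107) = 1472.
Government spending = 18 × 204 = 3672.
DWL = ½ × 18 × (204 − 164) = 360; fraction = 360 / 3672 = 5/51.

DWL / government spending = 5/51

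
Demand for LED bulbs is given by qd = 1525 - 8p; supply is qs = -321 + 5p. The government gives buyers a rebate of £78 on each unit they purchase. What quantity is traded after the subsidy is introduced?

q' = 629

Pre-subsidy: 1525 - 8p = -321 + 5p gives p* = 142, q* = 389.
With the rebate, buyers effectively pay pb = ps − 78, where ps is the price sellers receive.
Demand in terms of ps becomes qd = 1525 − 8(ps − 78) = 2149 - 8ps. Setting this equal to supply: 2149 - 8ps = -321 + 5ps, so ps = 190.
Buyers pay pb = 190 − 78 = 112; q' = -321 + 5·190 = 629.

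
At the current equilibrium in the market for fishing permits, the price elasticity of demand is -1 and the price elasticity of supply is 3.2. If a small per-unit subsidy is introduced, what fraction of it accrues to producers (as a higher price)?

Producer share = 5/21

For a small subsidy around the equilibrium, the benefit split depends on the relative slopes, which at a point are proportional to the elasticities.
Buyer share = εs/(εs + |εd|) = 3.2/(3.2 + 1) = 16/21; seller share = |εd|/(εs + |εd|) = 5/21.
So producers capture 5/21 of the subsidy.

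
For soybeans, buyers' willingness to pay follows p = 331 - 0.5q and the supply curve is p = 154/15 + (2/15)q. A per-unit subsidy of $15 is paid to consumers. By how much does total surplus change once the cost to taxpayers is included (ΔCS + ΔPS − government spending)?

Pre-subsidy: 331 - 0.5q = 154/15 + (2/15)q gives q* = 9622/19 and p* = 1478/19.
With the rebate, buyers effectively pay pb = ps − 15, where ps is the price sellers receive.
On the curves, pb = 331 - 0.5q and ps = 154/15 + (2/15)q; the wedge ps − pb = 15 gives 154/15 + (2/15)q − (331 - 0.5q) = 15, so q' = 10072/19.
Then pb = 331 − 0.5·(10072/19) = 1253/19 and ps = 154/15 + (2/15)·(10072/19) = 1538/19.
ΔCS = ½(9622/19 + 10072/19)(1478/19 − 1253/19) = 2215575/361; ΔPS = ½(9622/19 + 10072/19)(1538/19 − 1478/19) = 590820/361.
Government spending = 15 × 10072/19 = 151080/19.
Net change = 2215575/361 + 590820/361 − 151080/19 = -3375/19. The loss equals the DWL triangle ½·15·450/19.

Net change in total surplus = -3375/19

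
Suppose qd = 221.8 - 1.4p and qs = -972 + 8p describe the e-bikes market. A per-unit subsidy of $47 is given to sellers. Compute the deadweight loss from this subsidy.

Pre-subsidy: 221.8 - 1.4p = -972 + 8p gives p* = 127, q* = 44.
With the subsidy, sellers receive ps = pb + 47 for each unit, where pb is the price buyers pay.
Supply in terms of pb becomes qs = -972 + 8(pb + 47) = -596 + 8pb. Setting this equal to demand: 221.8 - 1.4pb = -596 + 8pb, so pb = 87.
Sellers receive ps = 87 + 47 = 134; q' = 221.8 − 1.4·87 = 100.
The subsidy expands output by 100 − 44 = 56 past the efficient level; on those units the gap between marginal cost and willingness to pay runs from 0 up to 47.
DWL = ½ × 47 × 56 = 1316.

Deadweight loss = $1316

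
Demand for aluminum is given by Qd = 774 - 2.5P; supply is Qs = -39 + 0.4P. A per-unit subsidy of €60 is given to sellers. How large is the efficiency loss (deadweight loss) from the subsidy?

Pre-subsidy: 774 - 2.5P = -39 + 0.4P gives P* = 8130/29, Q* = 2121/29.
With the subsidy, sellers receive Ps = Pb + 60 for each unit, where Pb is the price buyers pay.
Supply in terms of Pb becomes Qs = -39 + 0.4(Pb + 60) = -15 + 0.4Pb. Setting this equal to demand: 774 - 2.5Pb = -15 + 0.4Pb, so Pb = 7890/29.
Sellers receive Ps = 7890/29 + 60 = 9630/29; Q' = 774 − 2.5·(7890/29) = 2721/29.
The subsidy expands output by 2721/29 − 2121/29 = 600/29 past the efficient level; on those units the gap between marginal cost and willingness to pay runs from 0 up to 60.
DWL = ½ × 60 × 600/29 = 18000/29.

Deadweight loss = 18000/29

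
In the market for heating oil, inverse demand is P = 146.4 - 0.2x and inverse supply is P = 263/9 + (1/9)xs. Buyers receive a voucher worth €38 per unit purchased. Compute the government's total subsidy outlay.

Pre-subsidy: 146.4 - 0.2x = 263/9 + (1/9)x gives x* = 5273/14 and P* = 995/14.
With the rebate, buyers effectively pay Pb = Ps − 38, where Ps is the price sellers receive.
On the curves, Pb = 146.4 - 0.2x and Ps = 263/9 + (1/9)x; the wedge Ps − Pb = 38 gives 263/9 + (1/9)x − (146.4 - 0.2x) = 38, so x' = 6983/14.
Then Pb = 146.4 − 0.2·(6983/14) = 653/14 and Ps = 263/9 + (1/9)·(6983/14) = 1185/14.
Government outlay = subsidy × quantity = 38 × 6983/14 = 132677/7.

Government cost = 132677/7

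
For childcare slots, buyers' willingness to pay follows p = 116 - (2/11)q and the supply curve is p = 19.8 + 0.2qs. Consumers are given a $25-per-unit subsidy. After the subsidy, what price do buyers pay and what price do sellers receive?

Pre-subsidy: 116 - (2/11)q = 19.8 + 0.2q gives q* = 5291/21 and p* = 1474/21.
With the rebate, buyers effectively pay pb = ps − 25, where ps is the price sellers receive.
On the curves, pb = 116 - (2/11)q and ps = 19.8 + 0.2q; the wedge ps − pb = 25 gives 19.8 + 0.2q − (116 - (2/11)q) = 25, so q' = 2222/7.
Then pb = 116 − (2/11)·(2222/7) = 408/7 and ps = 19.8 + 0.2·(2222/7) = 583/7.

Buyers pay 408/7; sellers receive 583/7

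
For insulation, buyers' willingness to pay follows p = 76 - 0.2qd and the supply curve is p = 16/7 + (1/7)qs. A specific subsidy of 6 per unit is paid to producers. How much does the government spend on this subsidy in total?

Pre-subsidy: 76 - 0.2q = 16/7 + (1/7)q gives q* = 215 and p* = 33.
With the subsidy, sellers receive ps = pb + 6 for each unit, where pb is the price buyers pay.
On the curves, pb = 76 - 0.2q and ps = 16/7 + (1/7)q; the wedge ps − pb = 6 gives 16/7 + (1/7)q − (76 - 0.2q) = 6, so q' = 232.5.
Then pb = 76 − 0.2·232.5 = 29.5 and ps = 16/7 + (1/7)·232.5 = 35.5.
Government outlay = subsidy × quantity = 6 × 232.5 = 1395.

Government cost = 1395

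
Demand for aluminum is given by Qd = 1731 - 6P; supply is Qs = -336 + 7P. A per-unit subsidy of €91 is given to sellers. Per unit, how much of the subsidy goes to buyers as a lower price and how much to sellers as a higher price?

Buyers gain €49 per unit; sellers gain €42 per unit

Pre-subsidy: 1731 - 6P = -336 + 7P gives P* = 159, Q* = 777.
With the subsidy, sellers receive Ps = Pb + 91 for each unit, where Pb is the price buyers pay.
Supply in terms of Pb becomes Qs = -336 + 7(Pb + 91) = 301 + 7Pb. Setting this equal to demand: 1731 - 6Pb = 301 + 7Pb, so Pb = 110.
Sellers receive Ps = 110 + 91 = 201; Q' = 1731 − 6·110 = 1071.
Buyers' price falls by P* − Pb = 159 − 110 = 49; sellers' price rises by Ps − P* = 201 − 159 = 42.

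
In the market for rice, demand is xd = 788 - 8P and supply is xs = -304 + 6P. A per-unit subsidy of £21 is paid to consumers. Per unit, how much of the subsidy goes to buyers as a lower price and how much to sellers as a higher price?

Pre-subsidy: 788 - 8P = -304 + 6P gives P* = 78, x* = 164.
With the rebate, buyers effectively pay Pb = Ps − 21, where Ps is the price sellers receive.
Demand in terms of Ps becomes xd = 788 − 8(Ps − 21) = 956 - 8Ps. Setting this equal to supply: 956 - 8Ps = -304 + 6Ps, so Ps = 90.
Buyers pay Pb = 90 − 21 = 69; x' = -304 + 6·90 = 236.
Buyers' price falls by P* − Pb = 78 − 69 = 9; sellers' price rises by Ps − P* = 90 − 78 = 12.

Buyers gain £9 per unit; sellers gain £12 per unit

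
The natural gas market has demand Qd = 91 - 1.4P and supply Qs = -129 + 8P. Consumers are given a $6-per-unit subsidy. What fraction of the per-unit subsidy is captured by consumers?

Pre-subsidy: 91 - 1.4P = -129 + 8P gives P* = 1100/47, Q* = 2737/47.
With the rebate, buyers effectively pay Pb = Ps − 6, where Ps is the price sellers receive.
Demand in terms of Ps becomes Qd = 91 − 1.4(Ps − 6) = 99.4 - 1.4Ps. Setting this equal to supply: 99.4 - 1.4Ps = -129 + 8Ps, so Ps = 1142/47.
Buyers pay Pb = 1142/47 − 6 = 860/47; Q' = -129 + 8·(1142/47) = 3073/47.
Buyers' price falls by P* − Pb = 1100/47 − 860/47 = 240/47; sellers' price rises by Ps − P* = 1142/47 − 1100/47 = 42/47.
So consumers capture (240/47)/6 = 40/47 of each unit of subsidy.

Consumer share = 40/47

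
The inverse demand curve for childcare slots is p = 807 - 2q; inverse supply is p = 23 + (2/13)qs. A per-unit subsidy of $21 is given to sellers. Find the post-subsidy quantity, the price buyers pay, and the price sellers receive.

q' = 373.75; buyers pay $59.5; sellers receive $80.5

Pre-subsidy: 807 - 2q = 23 + (2/13)q gives q* = 364 and p* = 79.
With the subsidy, sellers receive ps = pb + 21 for each unit, where pb is the price buyers pay.
On the curves, pb = 807 - 2q and ps = 23 + (2/13)q; the wedge ps − pb = 21 gives 23 + (2/13)q − (807 - 2q) = 21, so q' = 373.75.
Then pb = 807 − 2·373.75 = 59.5 and ps = 23 + (2/13)·373.75 = 80.5.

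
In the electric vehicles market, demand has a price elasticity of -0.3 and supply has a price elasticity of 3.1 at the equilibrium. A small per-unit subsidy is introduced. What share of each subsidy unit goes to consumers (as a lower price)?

Consumer share = 31/34

For a small subsidy around the equilibrium, the benefit split depends on the relative slopes, which at a point are proportional to the elasticities.
Buyer share = εs/(εs + |εd|) = 3.1/(3.1 + 0.3) = 31/34; seller share = |εd|/(εs + |εd|) = 3/34.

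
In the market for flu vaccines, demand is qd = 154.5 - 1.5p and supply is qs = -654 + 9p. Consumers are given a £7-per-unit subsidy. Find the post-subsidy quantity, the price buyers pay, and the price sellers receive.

q' = 48; buyers pay £71; sellers receive £78

Pre-subsidy: 154.5 - 1.5p = -654 + 9p gives p* = 77, q* = 39.
With the rebate, buyers effectively pay pb = ps − 7, where ps is the price sellers receive.
Demand in terms of ps becomes qd = 154.5 − 1.5(ps − 7) = 165 - 1.5ps. Setting this equal to supply: 165 - 1.5ps = -654 + 9ps, so ps = 78.
Buyers pay pb = 78 − 7 = 71; q' = -654 + 9·78 = 48.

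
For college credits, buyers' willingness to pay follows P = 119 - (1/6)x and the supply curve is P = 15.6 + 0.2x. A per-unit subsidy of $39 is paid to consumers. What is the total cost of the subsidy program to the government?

Pre-subsidy: 119 - (1/6)x = 15.6 + 0.2x gives x* = 282 and P* = 72.
With the rebate, buyers effectively pay Pb = Ps − 39, where Ps is the price sellers receive.
On the curves, Pb = 119 - (1/6)x and Ps = 15.6 + 0.2x; the wedge Ps − Pb = 39 gives 15.6 + 0.2x − (119 - (1/6)x) = 39, so x' = 4272/11.
Then Pb = 119 − (1/6)·(4272/11) = 597/11 and Ps = 15.6 + 0.2·(4272/11) = 1026/11.
Government outlay = subsidy × quantity = 39 × 4272/11 = 166608/11.

Government cost = 166608/11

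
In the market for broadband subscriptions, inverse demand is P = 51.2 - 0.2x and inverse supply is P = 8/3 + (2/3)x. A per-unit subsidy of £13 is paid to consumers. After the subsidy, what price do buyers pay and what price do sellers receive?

Buyers pay £37; sellers receive £50

Pre-subsidy: 51.2 - 0.2x = 8/3 + (2/3)x gives x* = 56 and P* = 40.
With the rebate, buyers effectively pay Pb = Ps − 13, where Ps is the price sellers receive.
On the curves, Pb = 51.2 - 0.2x and Ps = 8/3 + (2/3)x; the wedge Ps − Pb = 13 gives 8/3 + (2/3)x − (51.2 - 0.2x) = 13, so x' = 71.
Then Pb = 51.2 − 0.2·71 = 37 and Ps = 8/3 + (2/3)·71 = 50.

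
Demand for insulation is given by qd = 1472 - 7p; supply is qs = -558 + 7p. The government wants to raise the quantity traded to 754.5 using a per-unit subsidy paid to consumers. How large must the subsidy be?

At q = 754.5, invert demand for the buyer price: pb = (1472 − 754.5)/7 = 102.5; invert supply for the seller price: ps = (754.5 − (-558))/7 = 187.5.
The subsidy must fill the gap: s = ps − pb = 187.5 − 102.5 = 85.

Required subsidy s = 85 per unit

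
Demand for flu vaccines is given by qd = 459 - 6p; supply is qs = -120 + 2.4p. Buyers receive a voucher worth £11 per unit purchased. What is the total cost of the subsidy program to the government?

Government cost = 4950/7

Pre-subsidy: 459 - 6p = -120 + 2.4p gives p* = 965/14, q* = 318/7.
With the rebate, buyers effectively pay pb = ps − 11, where ps is the price sellers receive.
Demand in terms of ps becomes qd = 459 − 6(ps − 11) = 525 - 6ps. Setting this equal to supply: 525 - 6ps = -120 + 2.4ps, so ps = 1075/14.
Buyers pay pb = 1075/14 − 11 = 921/14; q' = -120 + 2.4·(1075/14) = 450/7.
Government outlay = subsidy × quantity = 11 × 450/7 = 4950/7.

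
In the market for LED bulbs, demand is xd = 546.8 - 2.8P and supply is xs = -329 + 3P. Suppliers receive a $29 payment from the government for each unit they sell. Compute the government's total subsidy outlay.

Pre-subsidy: 546.8 - 2.8P = -329 + 3P gives P* = 151, x* = 124.
With the subsidy, sellers receive Ps = Pb + 29 for each unit, where Pb is the price buyers pay.
Supply in terms of Pb becomes xs = -329 + 3(Pb + 29) = -242 + 3Pb. Setting this equal to demand: 546.8 - 2.8Pb = -242 + 3Pb, so Pb = 136.
Sellers receive Ps = 136 + 29 = 165; x' = 546.8 − 2.8·136 = 166.
Government outlay = subsidy × quantity = 29 × 166 = 4814.

Government cost = $4814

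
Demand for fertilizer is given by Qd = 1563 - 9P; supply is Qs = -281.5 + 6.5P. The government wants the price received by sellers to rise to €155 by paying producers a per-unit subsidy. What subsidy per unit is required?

At a seller price of 155, quantity supplied is -281.5 + 6.5·155 = 726.
Buyers absorb 726 only when they pay Pb with 1563 − 9·Pb = 726, i.e. Pb = 93.
s = Ps − Pb = 155 − 93 = 62.

Required subsidy s = €62 per unit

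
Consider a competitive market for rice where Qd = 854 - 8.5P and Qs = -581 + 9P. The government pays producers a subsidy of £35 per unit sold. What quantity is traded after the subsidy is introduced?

Q' = 310

Pre-subsidy: 854 - 8.5P = -581 + 9P gives P* = 82, Q* = 157.
With the subsidy, sellers receive Ps = Pb + 35 for each unit, where Pb is the price buyers pay.
Supply in terms of Pb becomes Qs = -581 + 9(Pb + 35) = -266 + 9Pb. Setting this equal to demand: 854 - 8.5Pb = -266 + 9Pb, so Pb = 64.
Sellers receive Ps = 64 + 35 = 99; Q' = 854 − 8.5·64 = 310.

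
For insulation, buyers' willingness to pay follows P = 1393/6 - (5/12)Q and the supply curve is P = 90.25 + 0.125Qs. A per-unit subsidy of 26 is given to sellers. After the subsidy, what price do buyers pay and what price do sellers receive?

Buyers pay 103; sellers receive 129

Pre-subsidy: 1393/6 - (5/12)Q = 90.25 + 0.125Q gives Q* = 262 and P* = 123.
With the subsidy, sellers receive Ps = Pb + 26 for each unit, where Pb is the price buyers pay.
On the curves, Pb = 1393/6 - (5/12)Q and Ps = 90.25 + 0.125Q; the wedge Ps − Pb = 26 gives 90.25 + 0.125Q − (1393/6 - (5/12)Q) = 26, so Q' = 310.
Then Pb = 1393/6 − (5/12)·310 = 103 and Ps = 90.25 + 0.125·310 = 129.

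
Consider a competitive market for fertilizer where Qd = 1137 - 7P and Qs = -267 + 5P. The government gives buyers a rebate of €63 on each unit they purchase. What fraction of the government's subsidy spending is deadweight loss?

DWL / government spending = 245/1338

Pre-subsidy: 1137 - 7P = -267 + 5P gives P* = 117, Q* = 318.
With the rebate, buyers effectively pay Pb = Ps − 63, where Ps is the price sellers receive.
Demand in terms of Ps becomes Qd = 1137 − 7(Ps − 63) = 1578 - 7Ps. Setting this equal to supply: 1578 - 7Ps = -267 + 5Ps, so Ps = 153.75.
Buyers pay Pb = 153.75 − 63 = 90.75; Q' = -267 + 5·153.75 = 501.75.
ΔCS = ½(318 + 501.75)(117 − 90.75) = 10759.21875; ΔPS = ½(318 + 501.75)(153.75 − 117) = 15062.90625.
Government spending = 63 × 501.75 = 31610.25.
DWL = ½ × 63 × (501.75 − 318) = 5788.125; fraction = 5788.125 / 31610.25 = 245/1338.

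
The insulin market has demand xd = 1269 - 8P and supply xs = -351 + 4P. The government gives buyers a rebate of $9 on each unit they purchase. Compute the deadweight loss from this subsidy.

Pre-subsidy: 1269 - 8P = -351 + 4P gives P* = 135, x* = 189.
With the rebate, buyers effectively pay Pb = Ps − 9, where Ps is the price sellers receive.
Demand in terms of Ps becomes xd = 1269 − 8(Ps − 9) = 1341 - 8Ps. Setting this equal to supply: 1341 - 8Ps = -351 + 4Ps, so Ps = 141.
Buyers pay Pb = 141 − 9 = 132; x' = -351 + 4·141 = 213.
The subsidy expands output by 213 − 189 = 24 past the efficient level; on those units the gap between marginal cost and willingness to pay runs from 0 up to 9.
DWL = ½ × 9 × 24 = 108.

Deadweight loss = $108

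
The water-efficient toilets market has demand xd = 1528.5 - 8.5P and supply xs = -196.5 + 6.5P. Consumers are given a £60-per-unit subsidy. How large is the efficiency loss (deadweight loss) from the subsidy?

Deadweight loss = £6630

Pre-subsidy: 1528.5 - 8.5P = -196.5 + 6.5P gives P* = 115, x* = 551.
With the rebate, buyers effectively pay Pb = Ps − 60, where Ps is the price sellers receive.
Demand in terms of Ps becomes xd = 1528.5 − 8.5(Ps − 60) = 2038.5 - 8.5Ps. Setting this equal to supply: 2038.5 - 8.5Ps = -196.5 + 6.5Ps, so Ps = 149.
Buyers pay Pb = 149 − 60 = 89; x' = -196.5 + 6.5·149 = 772.
The subsidy expands output by 772 − 551 = 221 past the efficient level; on those units the gap between marginal cost and willingness to pay runs from 0 up to 60.
DWL = ½ × 60 × 221 = 6630.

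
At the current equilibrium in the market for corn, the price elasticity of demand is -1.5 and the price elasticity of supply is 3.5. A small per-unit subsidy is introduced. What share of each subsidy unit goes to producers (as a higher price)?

Producer share = 0.3

For a small subsidy around the equilibrium, the benefit split depends on the relative slopes, which at a point are proportional to the elasticities.
Buyer share = εs/(εs + |εd|) = 3.5/(3.5 + 1.5) = 0.7; seller share = |εd|/(εs + |εd|) = 0.3.
So producers capture 0.3 of the subsidy.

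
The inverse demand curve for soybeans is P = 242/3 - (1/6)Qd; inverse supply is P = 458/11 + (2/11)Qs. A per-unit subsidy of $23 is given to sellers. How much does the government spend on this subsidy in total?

Government cost = $4094

Pre-subsidy: 242/3 - (1/6)Q = 458/11 + (2/11)Q gives Q* = 112 and P* = 62.
With the subsidy, sellers receive Ps = Pb + 23 for each unit, where Pb is the price buyers pay.
On the curves, Pb = 242/3 - (1/6)Q and Ps = 458/11 + (2/11)Q; the wedge Ps − Pb = 23 gives 458/11 + (2/11)Q − (242/3 - (1/6)Q) = 23, so Q' = 178.
Then Pb = 242/3 − (1/6)·178 = 51 and Ps = 458/11 + (2/11)·178 = 74.
Government outlay = subsidy × quantity = 23 × 178 = 4094.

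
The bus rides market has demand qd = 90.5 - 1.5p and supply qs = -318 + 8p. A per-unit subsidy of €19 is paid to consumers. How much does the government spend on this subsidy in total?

Government cost = €950

Pre-subsidy: 90.5 - 1.5p = -318 + 8p gives p* = 43, q* = 26.
With the rebate, buyers effectively pay pb = ps − 19, where ps is the price sellers receive.
Demand in terms of ps becomes qd = 90.5 − 1.5(ps − 19) = 119 - 1.5ps. Setting this equal to supply: 119 - 1.5ps = -318 + 8ps, so ps = 46.
Buyers pay pb = 46 − 19 = 27; q' = -318 + 8·46 = 50.
Government outlay = subsidy × quantity = 19 × 50 = 950.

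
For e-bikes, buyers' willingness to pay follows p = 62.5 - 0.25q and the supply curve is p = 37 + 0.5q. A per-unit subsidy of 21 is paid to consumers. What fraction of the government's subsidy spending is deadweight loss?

Pre-subsidy: 62.5 - 0.25q = 37 + 0.5q gives q* = 34 and p* = 54.
With the rebate, buyers effectively pay pb = ps − 21, where ps is the price sellers receive.
On the curves, pb = 62.5 - 0.25q and ps = 37 + 0.5q; the wedge ps − pb = 21 gives 37 + 0.5q − (62.5 - 0.25q) = 21, so q' = 62.
Then pb = 62.5 − 0.25·62 = 47 and ps = 37 + 0.5·62 = 68.
ΔCS = ½(34 + 62)(54 − 47) = 336; ΔPS = ½(34 + 62)(68 − 54) = 672.
Government spending = 21 × 62 = 1302.
DWL = ½ × 21 × (62 − 34) = 294; fraction = 294 / 1302 = 7/31.

DWL / government spending = 7/31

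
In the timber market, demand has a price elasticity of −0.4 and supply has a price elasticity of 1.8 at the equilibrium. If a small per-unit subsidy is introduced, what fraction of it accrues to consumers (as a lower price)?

Consumer share = 9/11

For a small subsidy around the equilibrium, the benefit split depends on the relative slopes, which at a point are proportional to the elasticities.
Buyer share = εs/(εs + |εd|) = 1.8/(1.8 + 0.4) = 9/11; seller share = |εd|/(εs + |εd|) = 2/11.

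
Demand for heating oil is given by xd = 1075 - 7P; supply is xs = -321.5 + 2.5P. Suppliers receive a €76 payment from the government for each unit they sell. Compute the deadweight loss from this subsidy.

Pre-subsidy: 1075 - 7P = -321.5 + 2.5P gives P* = 147, x* = 46.
With the subsidy, sellers receive Ps = Pb + 76 for each unit, where Pb is the price buyers pay.
Supply in terms of Pb becomes xs = -321.5 + 2.5(Pb + 76) = -131.5 + 2.5Pb. Setting this equal to demand: 1075 - 7Pb = -131.5 + 2.5Pb, so Pb = 127.
Sellers receive Ps = 127 + 76 = 203; x' = 1075 − 7·127 = 186.
The subsidy expands output by 186 − 46 = 140 past the efficient level; on those units the gap between marginal cost and willingness to pay runs from 0 up to 76.
DWL = ½ × 76 × 140 = 5320.

Deadweight loss = €5320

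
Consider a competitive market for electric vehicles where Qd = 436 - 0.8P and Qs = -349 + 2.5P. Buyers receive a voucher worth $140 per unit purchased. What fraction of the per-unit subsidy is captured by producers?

Producer share = 8/33

Pre-subsidy: 436 - 0.8P = -349 + 2.5P gives P* = 7850/33, Q* = 8108/33.
With the rebate, buyers effectively pay Pb = Ps − 140, where Ps is the price sellers receive.
Demand in terms of Ps becomes Qd = 436 − 0.8(Ps − 140) = 548 - 0.8Ps. Setting this equal to supply: 548 - 0.8Ps = -349 + 2.5Ps, so Ps = 2990/11.
Buyers pay Pb = 2990/11 − 140 = 1450/11; Q' = -349 + 2.5·(2990/11) = 3636/11.
Buyers' price falls by P* − Pb = 7850/33 − 1450/11 = 3500/33; sellers' price rises by Ps − P* = 2990/11 − 7850/33 = 1120/33.
So producers capture (1120/33)/140 = 8/33 of each unit of subsidy.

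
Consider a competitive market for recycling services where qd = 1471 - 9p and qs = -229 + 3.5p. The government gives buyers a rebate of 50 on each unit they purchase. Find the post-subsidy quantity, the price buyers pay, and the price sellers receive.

Pre-subsidy: 1471 - 9p = -229 + 3.5p gives p* = 136, q* = 247.
With the rebate, buyers effectively pay pb = ps − 50, where ps is the price sellers receive.
Demand in terms of ps becomes qd = 1471 − 9(ps − 50) = 1921 - 9ps. Setting this equal to supply: 1921 - 9ps = -229 + 3.5ps, so ps = 172.
Buyers pay pb = 172 − 50 = 122; q' = -229 + 3.5·172 = 373.

q' = 373; buyers pay 122; sellers receive 172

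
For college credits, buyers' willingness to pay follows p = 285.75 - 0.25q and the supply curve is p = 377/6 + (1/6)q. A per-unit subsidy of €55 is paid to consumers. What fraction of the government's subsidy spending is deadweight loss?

DWL / government spending = 66/667

Pre-subsidy: 285.75 - 0.25q = 377/6 + (1/6)q gives q* = 535 and p* = 152.
With the rebate, buyers effectively pay pb = ps − 55, where ps is the price sellers receive.
On the curves, pb = 285.75 - 0.25q and ps = 377/6 + (1/6)q; the wedge ps − pb = 55 gives 377/6 + (1/6)q − (285.75 - 0.25q) = 55, so q' = 667.
Then pb = 285.75 − 0.25·667 = 119 and ps = 377/6 + (1/6)·667 = 174.
ΔCS = ½(535 + 667)(152 − 119) = 19833; ΔPS = ½(535 + 667)(174 − 152) = 13222.
Government spending = 55 × 667 = 36685.
DWL = ½ × 55 × (667 − 535) = 3630; fraction = 3630 / 36685 = 66/667.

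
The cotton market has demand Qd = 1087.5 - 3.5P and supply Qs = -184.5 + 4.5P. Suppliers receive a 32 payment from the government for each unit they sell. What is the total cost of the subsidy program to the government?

Government cost = 19008

Pre-subsidy: 1087.5 - 3.5P = -184.5 + 4.5P gives P* = 159, Q* = 531.
With the subsidy, sellers receive Ps = Pb + 32 for each unit, where Pb is the price buyers pay.
Supply in terms of Pb becomes Qs = -184.5 + 4.5(Pb + 32) = -40.5 + 4.5Pb. Setting this equal to demand: 1087.5 - 3.5Pb = -40.5 + 4.5Pb, so Pb = 141.
Sellers receive Ps = 141 + 32 = 173; Q' = 1087.5 − 3.5·141 = 594.
Government outlay = subsidy × quantity = 32 × 594 = 19008.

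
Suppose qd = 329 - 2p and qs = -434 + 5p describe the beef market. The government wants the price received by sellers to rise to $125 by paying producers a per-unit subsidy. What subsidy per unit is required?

Required subsidy s = $56 per unit

At a seller price of 125, quantity supplied is -434 + 5·125 = 191.
Buyers absorb 191 only when they pay pb with 329 − 2·pb = 191, i.e. pb = 69.
s = ps − pb = 125 − 69 = 56.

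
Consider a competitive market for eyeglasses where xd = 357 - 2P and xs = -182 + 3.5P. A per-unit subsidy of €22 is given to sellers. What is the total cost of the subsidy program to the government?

Pre-subsidy: 357 - 2P = -182 + 3.5P gives P* = 98, x* = 161.
With the subsidy, sellers receive Ps = Pb + 22 for each unit, where Pb is the price buyers pay.
Supply in terms of Pb becomes xs = -182 + 3.5(Pb + 22) = -105 + 3.5Pb. Setting this equal to demand: 357 - 2Pb = -105 + 3.5Pb, so Pb = 84.
Sellers receive Ps = 84 + 22 = 106; x' = 357 − 2·84 = 189.
Government outlay = subsidy × quantity = 22 × 189 = 4158.

Government cost = €4158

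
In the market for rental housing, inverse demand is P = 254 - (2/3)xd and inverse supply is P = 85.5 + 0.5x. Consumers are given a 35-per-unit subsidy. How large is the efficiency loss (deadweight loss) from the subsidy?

Deadweight loss = 525

Pre-subsidy: 254 - (2/3)x = 85.5 + 0.5x gives x* = 1011/7 and P* = 1104/7.
With the rebate, buyers effectively pay Pb = Ps − 35, where Ps is the price sellers receive.
On the curves, Pb = 254 - (2/3)x and Ps = 85.5 + 0.5x; the wedge Ps − Pb = 35 gives 85.5 + 0.5x − (254 - (2/3)x) = 35, so x' = 1221/7.
Then Pb = 254 − (2/3)·(1221/7) = 964/7 and Ps = 85.5 + 0.5·(1221/7) = 1209/7.
The subsidy expands output by 1221/7 − 1011/7 = 30 past the efficient level; on those units the gap between marginal cost and willingness to pay runs from 0 up to 35.
DWL = ½ × 35 × 30 = 525.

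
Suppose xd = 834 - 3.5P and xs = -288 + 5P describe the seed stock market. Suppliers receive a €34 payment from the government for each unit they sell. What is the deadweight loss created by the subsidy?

Deadweight loss = €1190

Pre-subsidy: 834 - 3.5P = -288 + 5P gives P* = 132, x* = 372.
With the subsidy, sellers receive Ps = Pb + 34 for each unit, where Pb is the price buyers pay.
Supply in terms of Pb becomes xs = -288 + 5(Pb + 34) = -118 + 5Pb. Setting this equal to demand: 834 - 3.5Pb = -118 + 5Pb, so Pb = 112.
Sellers receive Ps = 112 + 34 = 146; x' = 834 − 3.5·112 = 442.
The subsidy expands output by 442 − 372 = 70 past the efficient level; on those units the gap between marginal cost and willingness to pay runs from 0 up to 34.
DWL = ½ × 34 × 70 = 1190.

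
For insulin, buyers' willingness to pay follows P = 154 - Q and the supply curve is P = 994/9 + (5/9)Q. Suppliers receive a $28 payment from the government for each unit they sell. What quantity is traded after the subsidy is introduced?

Q' = 46

Pre-subsidy: 154 - Q = 994/9 + (5/9)Q gives Q* = 28 and P* = 126.
With the subsidy, sellers receive Ps = Pb + 28 for each unit, where Pb is the price buyers pay.
On the curves, Pb = 154 - Q and Ps = 994/9 + (5/9)Q; the wedge Ps − Pb = 28 gives 994/9 + (5/9)Q − (154 - Q) = 28, so Q' = 46.
Then Pb = 154 − 1·46 = 108 and Ps = 994/9 + (5/9)·46 = 136.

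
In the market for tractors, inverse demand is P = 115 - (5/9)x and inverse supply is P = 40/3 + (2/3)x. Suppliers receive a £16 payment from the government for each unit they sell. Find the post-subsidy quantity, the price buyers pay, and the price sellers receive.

x' = 1059/11; buyers pay 2030/33; sellers receive 2558/33

Pre-subsidy: 115 - (5/9)x = 40/3 + (2/3)x gives x* = 915/11 and P* = 2270/33.
With the subsidy, sellers receive Ps = Pb + 16 for each unit, where Pb is the price buyers pay.
On the curves, Pb = 115 - (5/9)x and Ps = 40/3 + (2/3)x; the wedge Ps − Pb = 16 gives 40/3 + (2/3)x − (115 - (5/9)x) = 16, so x' = 1059/11.
Then Pb = 115 − (5/9)·(1059/11) = 2030/33 and Ps = 40/3 + (2/3)·(1059/11) = 2558/33.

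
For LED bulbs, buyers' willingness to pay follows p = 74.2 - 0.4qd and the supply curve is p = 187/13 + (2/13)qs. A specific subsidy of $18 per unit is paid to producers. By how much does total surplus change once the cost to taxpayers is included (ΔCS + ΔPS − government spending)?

Pre-subsidy: 74.2 - 0.4q = 187/13 + (2/13)q gives q* = 108 and p* = 31.
With the subsidy, sellers receive ps = pb + 18 for each unit, where pb is the price buyers pay.
On the curves, pb = 74.2 - 0.4q and ps = 187/13 + (2/13)q; the wedge ps − pb = 18 gives 187/13 + (2/13)q − (74.2 - 0.4q) = 18, so q' = 140.5.
Then pb = 74.2 − 0.4·140.5 = 18 and ps = 187/13 + (2/13)·140.5 = 36.
ΔCS = ½(108 + 140.5)(31 − 18) = 1615.25; ΔPS = ½(108 + 140.5)(36 − 31) = 621.25.
Government spending = 18 × 140.5 = 2529.
Net change = 1615.25 + 621.25 − 2529 = -292.5. The loss equals the DWL triangle ½·18·32.5.

Net change in total surplus = -$292.5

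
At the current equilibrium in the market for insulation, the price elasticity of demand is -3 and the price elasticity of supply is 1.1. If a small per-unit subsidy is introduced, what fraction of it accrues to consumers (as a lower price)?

Consumer share = 11/41

For a small subsidy around the equilibrium, the benefit split depends on the relative slopes, which at a point are proportional to the elasticities.
Buyer share = εs/(εs + |εd|) = 1.1/(1.1 + 3) = 11/41; seller share = |εd|/(εs + |εd|) = 30/41.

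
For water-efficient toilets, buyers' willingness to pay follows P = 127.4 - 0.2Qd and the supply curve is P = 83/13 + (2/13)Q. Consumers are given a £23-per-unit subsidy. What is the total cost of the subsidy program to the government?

Government cost = £9361

Pre-subsidy: 127.4 - 0.2Q = 83/13 + (2/13)Q gives Q* = 342 and P* = 59.
With the rebate, buyers effectively pay Pb = Ps − 23, where Ps is the price sellers receive.
On the curves, Pb = 127.4 - 0.2Q and Ps = 83/13 + (2/13)Q; the wedge Ps − Pb = 23 gives 83/13 + (2/13)Q − (127.4 - 0.2Q) = 23, so Q' = 407.
Then Pb = 127.4 − 0.2·407 = 46 and Ps = 83/13 + (2/13)·407 = 69.
Government outlay = subsidy × quantity = 23 × 407 = 9361.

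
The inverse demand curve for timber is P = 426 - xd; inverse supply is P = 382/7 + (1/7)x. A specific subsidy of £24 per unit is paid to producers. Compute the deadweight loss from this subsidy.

Deadweight loss = £252

Pre-subsidy: 426 - x = 382/7 + (1/7)x gives x* = 325 and P* = 101.
With the subsidy, sellers receive Ps = Pb + 24 for each unit, where Pb is the price buyers pay.
On the curves, Pb = 426 - x and Ps = 382/7 + (1/7)x; the wedge Ps − Pb = 24 gives 382/7 + (1/7)x − (426 - x) = 24, so x' = 346.
Then Pb = 426 − 1·346 = 80 and Ps = 382/7 + (1/7)·346 = 104.
The subsidy expands output by 346 − 325 = 21 past the efficient level; on those units the gap between marginal cost and willingness to pay runs from 0 up to 24.
DWL = ½ × 24 × 21 = 252.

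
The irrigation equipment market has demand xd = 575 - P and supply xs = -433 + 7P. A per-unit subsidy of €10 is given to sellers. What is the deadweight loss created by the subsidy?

Pre-subsidy: 575 - P = -433 + 7P gives P* = 126, x* = 449.
With the subsidy, sellers receive Ps = Pb + 10 for each unit, where Pb is the price buyers pay.
Supply in terms of Pb becomes xs = -433 + 7(Pb + 10) = -363 + 7Pb. Setting this equal to demand: 575 - Pb = -363 + 7Pb, so Pb = 117.25.
Sellers receive Ps = 117.25 + 10 = 127.25; x' = 575 − 1·117.25 = 457.75.
The subsidy expands output by 457.75 − 449 = 8.75 past the efficient level; on those units the gap between marginal cost and willingness to pay runs from 0 up to 10.
DWL = ½ × 10 × 8.75 = 43.75.

Deadweight loss = €43.75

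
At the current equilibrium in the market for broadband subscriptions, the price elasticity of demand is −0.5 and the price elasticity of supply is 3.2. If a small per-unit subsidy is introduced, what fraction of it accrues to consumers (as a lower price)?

Consumer share = 32/37

For a small subsidy around the equilibrium, the benefit split depends on the relative slopes, which at a point are proportional to the elasticities.
Buyer share = εs/(εs + |εd|) = 3.2/(3.2 + 0.5) = 32/37; seller share = |εd|/(εs + |εd|) = 5/37.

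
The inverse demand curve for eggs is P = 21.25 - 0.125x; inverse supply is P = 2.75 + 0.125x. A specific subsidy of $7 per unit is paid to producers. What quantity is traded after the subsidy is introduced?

Pre-subsidy: 21.25 - 0.125x = 2.75 + 0.125x gives x* = 74 and P* = 12.
With the subsidy, sellers receive Ps = Pb + 7 for each unit, where Pb is the price buyers pay.
On the curves, Pb = 21.25 - 0.125x and Ps = 2.75 + 0.125x; the wedge Ps − Pb = 7 gives 2.75 + 0.125x − (21.25 - 0.125x) = 7, so x' = 102.
Then Pb = 21.25 − 0.125·102 = 8.5 and Ps = 2.75 + 0.125·102 = 15.5.

x' = 102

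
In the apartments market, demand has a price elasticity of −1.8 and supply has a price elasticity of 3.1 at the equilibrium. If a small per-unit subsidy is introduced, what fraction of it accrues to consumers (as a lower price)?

For a small subsidy around the equilibrium, the benefit split depends on the relative slopes, which at a point are proportional to the elasticities.
Buyer share = εs/(εs + |εd|) = 3.1/(3.1 + 1.8) = 31/49; seller share = |εd|/(εs + |εd|) = 18/49.

Consumer share = 31/49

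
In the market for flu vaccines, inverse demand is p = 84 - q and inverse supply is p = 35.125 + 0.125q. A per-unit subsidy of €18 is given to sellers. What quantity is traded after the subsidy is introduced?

q' = 535/9

Pre-subsidy: 84 - q = 35.125 + 0.125q gives q* = 391/9 and p* = 365/9.
With the subsidy, sellers receive ps = pb + 18 for each unit, where pb is the price buyers pay.
On the curves, pb = 84 - q and ps = 35.125 + 0.125q; the wedge ps − pb = 18 gives 35.125 + 0.125q − (84 - q) = 18, so q' = 535/9.
Then pb = 84 − 1·(535/9) = 221/9 and ps = 35.125 + 0.125·(535/9) = 383/9.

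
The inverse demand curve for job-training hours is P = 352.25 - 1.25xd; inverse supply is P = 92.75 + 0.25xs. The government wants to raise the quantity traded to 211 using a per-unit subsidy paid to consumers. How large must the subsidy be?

At x = 211, from the demand curve buyers pay Pb = 352.25 − 1.25·211 = 88.5; from the supply curve sellers need Ps = 92.75 + 0.25·211 = 145.5.
The subsidy must fill the gap: s = Ps − Pb = 145.5 − 88.5 = 57.

Required subsidy s = 57 per unit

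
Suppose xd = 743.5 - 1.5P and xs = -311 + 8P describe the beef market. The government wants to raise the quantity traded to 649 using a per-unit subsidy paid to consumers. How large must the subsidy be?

At x = 649, invert demand for the buyer price: Pb = (743.5 − 649)/1.5 = 63; invert supply for the seller price: Ps = (649 − (-311))/8 = 120.
The subsidy must fill the gap: s = Ps − Pb = 120 − 63 = 57.

Required subsidy s = 57 per unit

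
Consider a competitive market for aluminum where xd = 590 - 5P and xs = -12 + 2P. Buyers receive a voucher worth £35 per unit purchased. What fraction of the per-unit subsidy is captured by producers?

Producer share = 5/7

Pre-subsidy: 590 - 5P = -12 + 2P gives P* = 86, x* = 160.
With the rebate, buyers effectively pay Pb = Ps − 35, where Ps is the price sellers receive.
Demand in terms of Ps becomes xd = 590 − 5(Ps − 35) = 765 - 5Ps. Setting this equal to supply: 765 - 5Ps = -12 + 2Ps, so Ps = 111.
Buyers pay Pb = 111 − 35 = 76; x' = -12 + 2·111 = 210.
Buyers' price falls by P* − Pb = 86 − 76 = 10; sellers' price rises by Ps − P* = 111 − 86 = 25.
So producers capture 25/35 = 5/7 of each unit of subsidy.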